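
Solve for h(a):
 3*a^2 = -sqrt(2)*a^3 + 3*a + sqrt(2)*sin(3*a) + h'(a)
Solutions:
 h(a) = C1 + sqrt(2)*a^4/4 + a^3 - 3*a^2/2 + sqrt(2)*cos(3*a)/3


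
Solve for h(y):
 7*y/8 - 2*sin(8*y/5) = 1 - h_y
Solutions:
 h(y) = C1 - 7*y^2/16 + y - 5*cos(8*y/5)/4


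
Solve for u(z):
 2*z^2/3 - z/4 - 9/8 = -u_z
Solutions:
 u(z) = C1 - 2*z^3/9 + z^2/8 + 9*z/8


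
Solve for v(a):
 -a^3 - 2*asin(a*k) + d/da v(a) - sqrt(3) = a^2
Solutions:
 v(a) = C1 + a^4/4 + a^3/3 + sqrt(3)*a + 2*Piecewise((a*asin(a*k) + sqrt(-a^2*k^2 + 1)/k, Ne(k, 0)), (0, True))


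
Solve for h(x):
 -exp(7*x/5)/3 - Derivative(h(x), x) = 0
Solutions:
 h(x) = C1 - 5*exp(7*x/5)/21


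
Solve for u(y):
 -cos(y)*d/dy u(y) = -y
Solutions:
 u(y) = C1 + Integral(y/cos(y), y)


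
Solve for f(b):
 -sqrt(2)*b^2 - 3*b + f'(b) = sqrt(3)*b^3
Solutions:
 f(b) = C1 + sqrt(3)*b^4/4 + sqrt(2)*b^3/3 + 3*b^2/2


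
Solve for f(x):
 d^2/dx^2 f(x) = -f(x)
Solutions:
 f(x) = C1*sin(x) + C2*cos(x)


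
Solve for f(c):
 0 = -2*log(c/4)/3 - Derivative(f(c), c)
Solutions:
 f(c) = C1 - 2*c*log(c)/3 + 2*c/3 + 4*c*log(2)/3


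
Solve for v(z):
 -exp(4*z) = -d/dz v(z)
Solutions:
 v(z) = C1 + exp(4*z)/4


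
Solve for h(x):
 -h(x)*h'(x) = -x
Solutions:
 h(x) = -sqrt(C1 + x^2)
 h(x) = sqrt(C1 + x^2)


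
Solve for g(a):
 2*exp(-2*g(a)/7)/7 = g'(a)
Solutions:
 g(a) = 7*log(-sqrt(C1 + 2*a)) - 7*log(7) + 7*log(2)/2
 g(a) = 7*log(C1 + 2*a)/2 - 7*log(7) + 7*log(2)/2


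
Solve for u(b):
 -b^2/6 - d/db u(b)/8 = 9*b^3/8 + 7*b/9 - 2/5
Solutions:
 u(b) = C1 - 9*b^4/4 - 4*b^3/9 - 28*b^2/9 + 16*b/5


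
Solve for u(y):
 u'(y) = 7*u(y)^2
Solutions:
 u(y) = -1/(C1 + 7*y)


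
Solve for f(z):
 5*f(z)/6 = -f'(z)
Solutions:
 f(z) = C1*exp(-5*z/6)


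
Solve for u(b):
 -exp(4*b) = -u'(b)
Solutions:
 u(b) = C1 + exp(4*b)/4


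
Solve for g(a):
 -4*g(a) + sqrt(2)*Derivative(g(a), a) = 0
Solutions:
 g(a) = C1*exp(2*sqrt(2)*a)


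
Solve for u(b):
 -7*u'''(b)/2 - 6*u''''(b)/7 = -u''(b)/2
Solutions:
 u(b) = C1 + C2*b + C3*exp(b*(-49 + sqrt(2737))/24) + C4*exp(-b*(49 + sqrt(2737))/24)


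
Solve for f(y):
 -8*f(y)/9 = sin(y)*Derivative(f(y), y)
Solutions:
 f(y) = C1*(cos(y) + 1)^(4/9)/(cos(y) - 1)^(4/9)


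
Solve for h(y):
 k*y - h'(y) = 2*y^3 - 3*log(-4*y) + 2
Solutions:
 h(y) = C1 + k*y^2/2 - y^4/2 + 3*y*log(-y) + y*(-5 + 6*log(2))


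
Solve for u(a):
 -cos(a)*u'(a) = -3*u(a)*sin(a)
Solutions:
 u(a) = C1/cos(a)^3


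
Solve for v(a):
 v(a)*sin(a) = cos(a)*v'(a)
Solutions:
 v(a) = C1/cos(a)


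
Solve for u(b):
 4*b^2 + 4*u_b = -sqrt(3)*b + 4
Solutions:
 u(b) = C1 - b^3/3 - sqrt(3)*b^2/8 + b


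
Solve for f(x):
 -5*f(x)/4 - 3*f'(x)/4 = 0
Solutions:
 f(x) = C1*exp(-5*x/3)


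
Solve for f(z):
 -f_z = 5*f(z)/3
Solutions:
 f(z) = C1*exp(-5*z/3)


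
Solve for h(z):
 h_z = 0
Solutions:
 h(z) = C1


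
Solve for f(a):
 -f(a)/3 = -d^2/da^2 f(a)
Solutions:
 f(a) = C1*exp(-sqrt(3)*a/3) + C2*exp(sqrt(3)*a/3)


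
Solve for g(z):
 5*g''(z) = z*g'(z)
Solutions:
 g(z) = C1 + C2*erfi(sqrt(10)*z/10)


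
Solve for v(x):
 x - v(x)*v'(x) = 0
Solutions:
 v(x) = -sqrt(C1 + x^2)
 v(x) = sqrt(C1 + x^2)


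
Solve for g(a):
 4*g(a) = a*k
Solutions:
 g(a) = a*k/4


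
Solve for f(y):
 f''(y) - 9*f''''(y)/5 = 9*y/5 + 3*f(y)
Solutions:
 f(y) = -3*y/5 + (C1*sin(3^(3/4)*5^(1/4)*y*sin(atan(sqrt(515)/5)/2)/3) + C2*cos(3^(3/4)*5^(1/4)*y*sin(atan(sqrt(515)/5)/2)/3))*exp(-3^(3/4)*5^(1/4)*y*cos(atan(sqrt(515)/5)/2)/3) + (C3*sin(3^(3/4)*5^(1/4)*y*sin(atan(sqrt(515)/5)/2)/3) + C4*cos(3^(3/4)*5^(1/4)*y*sin(atan(sqrt(515)/5)/2)/3))*exp(3^(3/4)*5^(1/4)*y*cos(atan(sqrt(515)/5)/2)/3)


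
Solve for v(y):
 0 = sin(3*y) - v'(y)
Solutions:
 v(y) = C1 - cos(3*y)/3


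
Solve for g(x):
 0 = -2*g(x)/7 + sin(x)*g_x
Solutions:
 g(x) = C1*(cos(x) - 1)^(1/7)/(cos(x) + 1)^(1/7)


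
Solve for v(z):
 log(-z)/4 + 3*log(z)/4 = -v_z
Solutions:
 v(z) = C1 - z*log(z) + z*(1 - I*pi/4)


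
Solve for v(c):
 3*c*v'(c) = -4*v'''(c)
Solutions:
 v(c) = C1 + Integral(C2*airyai(-6^(1/3)*c/2) + C3*airybi(-6^(1/3)*c/2), c)


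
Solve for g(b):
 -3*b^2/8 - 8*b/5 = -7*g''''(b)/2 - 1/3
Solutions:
 g(b) = C1 + C2*b + C3*b^2 + C4*b^3 + b^6/3360 + 2*b^5/525 - b^4/252


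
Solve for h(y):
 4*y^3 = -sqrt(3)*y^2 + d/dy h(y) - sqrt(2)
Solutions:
 h(y) = C1 + y^4 + sqrt(3)*y^3/3 + sqrt(2)*y


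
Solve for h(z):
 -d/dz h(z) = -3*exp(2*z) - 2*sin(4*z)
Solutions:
 h(z) = C1 + 3*exp(2*z)/2 - cos(4*z)/2


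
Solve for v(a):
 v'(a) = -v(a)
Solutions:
 v(a) = C1*exp(-a)


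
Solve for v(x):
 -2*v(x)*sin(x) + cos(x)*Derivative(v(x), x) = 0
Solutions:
 v(x) = C1/cos(x)^2


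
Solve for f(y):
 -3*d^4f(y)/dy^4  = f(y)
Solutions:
 f(y) = (C1*sin(sqrt(2)*3^(3/4)*y/6) + C2*cos(sqrt(2)*3^(3/4)*y/6))*exp(-sqrt(2)*3^(3/4)*y/6) + (C3*sin(sqrt(2)*3^(3/4)*y/6) + C4*cos(sqrt(2)*3^(3/4)*y/6))*exp(sqrt(2)*3^(3/4)*y/6)


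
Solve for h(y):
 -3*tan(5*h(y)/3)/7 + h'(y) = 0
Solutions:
 h(y) = -3*asin(C1*exp(5*y/7))/5 + 3*pi/5
 h(y) = 3*asin(C1*exp(5*y/7))/5


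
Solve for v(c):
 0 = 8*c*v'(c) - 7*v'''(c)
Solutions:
 v(c) = C1 + Integral(C2*airyai(2*7^(2/3)*c/7) + C3*airybi(2*7^(2/3)*c/7), c)


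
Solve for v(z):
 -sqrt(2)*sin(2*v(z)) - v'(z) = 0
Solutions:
 v(z) = pi - acos((-C1 - exp(4*sqrt(2)*z))/(C1 - exp(4*sqrt(2)*z)))/2
 v(z) = acos((-C1 - exp(4*sqrt(2)*z))/(C1 - exp(4*sqrt(2)*z)))/2


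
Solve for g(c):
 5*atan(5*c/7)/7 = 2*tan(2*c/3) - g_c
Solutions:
 g(c) = C1 - 5*c*atan(5*c/7)/7 + log(25*c^2 + 49)/2 - 3*log(cos(2*c/3))


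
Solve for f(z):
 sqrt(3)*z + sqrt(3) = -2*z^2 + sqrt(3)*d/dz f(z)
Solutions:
 f(z) = C1 + 2*sqrt(3)*z^3/9 + z^2/2 + z


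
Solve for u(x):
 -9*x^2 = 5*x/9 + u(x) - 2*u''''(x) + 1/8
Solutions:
 u(x) = C1*exp(-2^(3/4)*x/2) + C2*exp(2^(3/4)*x/2) + C3*sin(2^(3/4)*x/2) + C4*cos(2^(3/4)*x/2) - 9*x^2 - 5*x/9 - 1/8


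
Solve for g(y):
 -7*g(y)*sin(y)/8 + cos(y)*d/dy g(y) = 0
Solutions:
 g(y) = C1/cos(y)^(7/8)


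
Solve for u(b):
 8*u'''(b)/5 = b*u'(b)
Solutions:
 u(b) = C1 + Integral(C2*airyai(5^(1/3)*b/2) + C3*airybi(5^(1/3)*b/2), b)


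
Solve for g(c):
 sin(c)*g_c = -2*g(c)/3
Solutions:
 g(c) = C1*(cos(c) + 1)^(1/3)/(cos(c) - 1)^(1/3)


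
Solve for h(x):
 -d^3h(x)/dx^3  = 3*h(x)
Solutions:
 h(x) = C3*exp(-3^(1/3)*x) + (C1*sin(3^(5/6)*x/2) + C2*cos(3^(5/6)*x/2))*exp(3^(1/3)*x/2)


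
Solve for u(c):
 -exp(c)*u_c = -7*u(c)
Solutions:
 u(c) = C1*exp(-7*exp(-c))


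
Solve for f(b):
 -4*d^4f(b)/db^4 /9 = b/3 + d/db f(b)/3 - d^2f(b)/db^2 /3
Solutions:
 f(b) = C1 + C2*exp(b*((2*sqrt(2) + 3)^(-1/3) + (2*sqrt(2) + 3)^(1/3))/4)*sin(sqrt(3)*b*(-(2*sqrt(2) + 3)^(1/3) + (2*sqrt(2) + 3)^(-1/3))/4) + C3*exp(b*((2*sqrt(2) + 3)^(-1/3) + (2*sqrt(2) + 3)^(1/3))/4)*cos(sqrt(3)*b*(-(2*sqrt(2) + 3)^(1/3) + (2*sqrt(2) + 3)^(-1/3))/4) + C4*exp(-b*((2*sqrt(2) + 3)^(-1/3) + (2*sqrt(2) + 3)^(1/3))/2) - b^2/2 - b


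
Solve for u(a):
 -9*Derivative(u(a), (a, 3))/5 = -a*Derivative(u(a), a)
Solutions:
 u(a) = C1 + Integral(C2*airyai(15^(1/3)*a/3) + C3*airybi(15^(1/3)*a/3), a)


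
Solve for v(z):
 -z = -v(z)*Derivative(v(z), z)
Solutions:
 v(z) = -sqrt(C1 + z^2)
 v(z) = sqrt(C1 + z^2)


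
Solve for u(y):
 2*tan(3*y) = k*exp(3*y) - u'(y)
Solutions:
 u(y) = C1 + k*exp(3*y)/3 + 2*log(cos(3*y))/3


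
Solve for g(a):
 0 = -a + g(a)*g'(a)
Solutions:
 g(a) = -sqrt(C1 + a^2)
 g(a) = sqrt(C1 + a^2)


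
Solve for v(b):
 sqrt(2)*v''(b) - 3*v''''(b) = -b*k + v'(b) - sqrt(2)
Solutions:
 v(b) = C1 + C2*exp(b*(2*2^(5/6)/(sqrt(81 - 8*sqrt(2)) + 9)^(1/3) + 2^(2/3)*(sqrt(81 - 8*sqrt(2)) + 9)^(1/3))/12)*sin(sqrt(3)*b*(-2*2^(5/6)/(sqrt(81 - 8*sqrt(2)) + 9)^(1/3) + 2^(2/3)*(sqrt(81 - 8*sqrt(2)) + 9)^(1/3))/12) + C3*exp(b*(2*2^(5/6)/(sqrt(81 - 8*sqrt(2)) + 9)^(1/3) + 2^(2/3)*(sqrt(81 - 8*sqrt(2)) + 9)^(1/3))/12)*cos(sqrt(3)*b*(-2*2^(5/6)/(sqrt(81 - 8*sqrt(2)) + 9)^(1/3) + 2^(2/3)*(sqrt(81 - 8*sqrt(2)) + 9)^(1/3))/12) + C4*exp(-b*(2*2^(5/6)/(sqrt(81 - 8*sqrt(2)) + 9)^(1/3) + 2^(2/3)*(sqrt(81 - 8*sqrt(2)) + 9)^(1/3))/6) + b^2*k/2 + sqrt(2)*b*k + sqrt(2)*b


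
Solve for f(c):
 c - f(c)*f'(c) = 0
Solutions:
 f(c) = -sqrt(C1 + c^2)
 f(c) = sqrt(C1 + c^2)


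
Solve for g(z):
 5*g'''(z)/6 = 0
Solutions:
 g(z) = C1 + C2*z + C3*z^2


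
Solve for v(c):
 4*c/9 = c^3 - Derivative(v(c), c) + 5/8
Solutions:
 v(c) = C1 + c^4/4 - 2*c^2/9 + 5*c/8


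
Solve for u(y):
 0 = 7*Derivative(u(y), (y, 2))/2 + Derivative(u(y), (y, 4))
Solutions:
 u(y) = C1 + C2*y + C3*sin(sqrt(14)*y/2) + C4*cos(sqrt(14)*y/2)


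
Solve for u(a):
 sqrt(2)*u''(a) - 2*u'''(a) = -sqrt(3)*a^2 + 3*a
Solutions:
 u(a) = C1 + C2*a + C3*exp(sqrt(2)*a/2) - sqrt(6)*a^4/24 + a^3*(-4*sqrt(3) + 3*sqrt(2))/12 + a^2*(3/2 - sqrt(6))


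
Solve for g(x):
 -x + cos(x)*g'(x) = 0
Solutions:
 g(x) = C1 + Integral(x/cos(x), x)


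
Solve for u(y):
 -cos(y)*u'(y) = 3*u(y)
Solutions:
 u(y) = C1*(sin(y) - 1)^(3/2)/(sin(y) + 1)^(3/2)


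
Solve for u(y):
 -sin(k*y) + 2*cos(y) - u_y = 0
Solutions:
 u(y) = C1 + 2*sin(y) + cos(k*y)/k


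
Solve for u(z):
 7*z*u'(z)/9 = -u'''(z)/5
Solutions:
 u(z) = C1 + Integral(C2*airyai(-105^(1/3)*z/3) + C3*airybi(-105^(1/3)*z/3), z)


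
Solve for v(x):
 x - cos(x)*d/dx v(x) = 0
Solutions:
 v(x) = C1 + Integral(x/cos(x), x)


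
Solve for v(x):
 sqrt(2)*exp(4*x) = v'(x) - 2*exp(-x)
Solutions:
 v(x) = C1 + sqrt(2)*exp(4*x)/4 - 2*exp(-x)


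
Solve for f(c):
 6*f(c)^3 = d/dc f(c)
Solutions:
 f(c) = -sqrt(2)*sqrt(-1/(C1 + 6*c))/2
 f(c) = sqrt(2)*sqrt(-1/(C1 + 6*c))/2


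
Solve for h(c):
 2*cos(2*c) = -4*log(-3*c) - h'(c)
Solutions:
 h(c) = C1 - 4*c*log(-c) - 4*c*log(3) + 4*c - sin(2*c)


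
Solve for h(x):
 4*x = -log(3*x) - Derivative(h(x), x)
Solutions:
 h(x) = C1 - 2*x^2 - x*log(x) - x*log(3) + x


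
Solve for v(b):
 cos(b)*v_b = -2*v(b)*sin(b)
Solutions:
 v(b) = C1*cos(b)^2


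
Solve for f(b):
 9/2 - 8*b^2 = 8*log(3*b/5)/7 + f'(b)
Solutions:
 f(b) = C1 - 8*b^3/3 - 8*b*log(b)/7 - 8*b*log(3)/7 + 8*b*log(5)/7 + 79*b/14


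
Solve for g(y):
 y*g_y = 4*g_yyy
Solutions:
 g(y) = C1 + Integral(C2*airyai(2^(1/3)*y/2) + C3*airybi(2^(1/3)*y/2), y)


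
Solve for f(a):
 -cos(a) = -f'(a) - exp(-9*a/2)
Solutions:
 f(a) = C1 + sin(a) + 2*exp(-9*a/2)/9


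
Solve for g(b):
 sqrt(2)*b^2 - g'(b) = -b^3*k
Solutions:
 g(b) = C1 + b^4*k/4 + sqrt(2)*b^3/3


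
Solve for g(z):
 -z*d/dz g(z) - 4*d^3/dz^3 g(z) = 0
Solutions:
 g(z) = C1 + Integral(C2*airyai(-2^(1/3)*z/2) + C3*airybi(-2^(1/3)*z/2), z)


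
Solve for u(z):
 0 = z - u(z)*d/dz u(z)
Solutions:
 u(z) = -sqrt(C1 + z^2)
 u(z) = sqrt(C1 + z^2)


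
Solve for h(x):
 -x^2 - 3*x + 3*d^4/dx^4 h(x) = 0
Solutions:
 h(x) = C1 + C2*x + C3*x^2 + C4*x^3 + x^6/1080 + x^5/120


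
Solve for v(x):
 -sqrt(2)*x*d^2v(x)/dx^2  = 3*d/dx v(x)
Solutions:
 v(x) = C1 + C2*x^(1 - 3*sqrt(2)/2)


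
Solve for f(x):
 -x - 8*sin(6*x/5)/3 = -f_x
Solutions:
 f(x) = C1 + x^2/2 - 20*cos(6*x/5)/9


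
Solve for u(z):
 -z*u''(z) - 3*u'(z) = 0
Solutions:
 u(z) = C1 + C2/z^2


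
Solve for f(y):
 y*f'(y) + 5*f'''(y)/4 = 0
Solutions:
 f(y) = C1 + Integral(C2*airyai(-10^(2/3)*y/5) + C3*airybi(-10^(2/3)*y/5), y)


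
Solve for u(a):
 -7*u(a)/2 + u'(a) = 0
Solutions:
 u(a) = C1*exp(7*a/2)


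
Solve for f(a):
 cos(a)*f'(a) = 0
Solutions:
 f(a) = C1


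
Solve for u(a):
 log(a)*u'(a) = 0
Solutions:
 u(a) = C1


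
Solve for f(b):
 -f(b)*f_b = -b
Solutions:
 f(b) = -sqrt(C1 + b^2)
 f(b) = sqrt(C1 + b^2)


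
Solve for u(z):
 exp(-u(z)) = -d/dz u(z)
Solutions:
 u(z) = log(C1 - z)


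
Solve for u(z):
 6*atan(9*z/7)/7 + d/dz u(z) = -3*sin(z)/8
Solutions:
 u(z) = C1 - 6*z*atan(9*z/7)/7 + log(81*z^2 + 49)/3 + 3*cos(z)/8


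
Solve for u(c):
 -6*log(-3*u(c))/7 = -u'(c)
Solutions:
 -7*Integral(1/(log(-_y) + log(3)), (_y, u(c)))/6 = C1 - c


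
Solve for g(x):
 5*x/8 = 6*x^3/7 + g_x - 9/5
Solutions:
 g(x) = C1 - 3*x^4/14 + 5*x^2/16 + 9*x/5


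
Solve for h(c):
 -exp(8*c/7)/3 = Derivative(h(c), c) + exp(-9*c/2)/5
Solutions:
 h(c) = C1 - 7*exp(8*c/7)/24 + 2*exp(-9*c/2)/45


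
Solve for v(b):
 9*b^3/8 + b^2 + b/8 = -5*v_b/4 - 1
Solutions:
 v(b) = C1 - 9*b^4/40 - 4*b^3/15 - b^2/20 - 4*b/5


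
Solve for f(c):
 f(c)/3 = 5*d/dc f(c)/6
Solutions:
 f(c) = C1*exp(2*c/5)


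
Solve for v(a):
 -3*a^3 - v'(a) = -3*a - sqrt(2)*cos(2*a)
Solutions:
 v(a) = C1 - 3*a^4/4 + 3*a^2/2 + sqrt(2)*sin(2*a)/2


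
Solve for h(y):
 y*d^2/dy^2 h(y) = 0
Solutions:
 h(y) = C1 + C2*y


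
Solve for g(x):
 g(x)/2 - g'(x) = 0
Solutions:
 g(x) = C1*exp(x/2)


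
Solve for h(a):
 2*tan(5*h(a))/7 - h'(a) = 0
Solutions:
 h(a) = -asin(C1*exp(10*a/7))/5 + pi/5
 h(a) = asin(C1*exp(10*a/7))/5


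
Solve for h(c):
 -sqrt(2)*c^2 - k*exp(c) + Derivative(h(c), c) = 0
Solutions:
 h(c) = C1 + sqrt(2)*c^3/3 + k*exp(c)


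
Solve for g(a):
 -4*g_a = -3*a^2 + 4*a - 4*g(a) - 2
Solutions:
 g(a) = C1*exp(a) - 3*a^2/4 - a/2 - 1


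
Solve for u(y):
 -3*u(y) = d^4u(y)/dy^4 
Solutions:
 u(y) = (C1*sin(sqrt(2)*3^(1/4)*y/2) + C2*cos(sqrt(2)*3^(1/4)*y/2))*exp(-sqrt(2)*3^(1/4)*y/2) + (C3*sin(sqrt(2)*3^(1/4)*y/2) + C4*cos(sqrt(2)*3^(1/4)*y/2))*exp(sqrt(2)*3^(1/4)*y/2)


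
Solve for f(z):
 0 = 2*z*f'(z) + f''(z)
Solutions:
 f(z) = C1 + C2*erf(z)


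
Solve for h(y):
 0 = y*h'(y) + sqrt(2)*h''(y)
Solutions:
 h(y) = C1 + C2*erf(2^(1/4)*y/2)


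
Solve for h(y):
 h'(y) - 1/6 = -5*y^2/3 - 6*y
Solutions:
 h(y) = C1 - 5*y^3/9 - 3*y^2 + y/6


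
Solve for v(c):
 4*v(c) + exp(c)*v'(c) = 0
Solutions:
 v(c) = C1*exp(4*exp(-c))


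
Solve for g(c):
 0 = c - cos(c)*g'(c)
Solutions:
 g(c) = C1 + Integral(c/cos(c), c)


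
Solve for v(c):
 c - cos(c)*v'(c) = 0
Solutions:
 v(c) = C1 + Integral(c/cos(c), c)


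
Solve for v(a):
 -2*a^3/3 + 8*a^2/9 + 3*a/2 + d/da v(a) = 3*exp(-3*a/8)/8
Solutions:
 v(a) = C1 + a^4/6 - 8*a^3/27 - 3*a^2/4 - 1/exp(a)^(3/8)


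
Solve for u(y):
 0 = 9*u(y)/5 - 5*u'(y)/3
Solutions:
 u(y) = C1*exp(27*y/25)


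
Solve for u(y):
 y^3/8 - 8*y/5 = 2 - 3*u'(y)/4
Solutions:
 u(y) = C1 - y^4/24 + 16*y^2/15 + 8*y/3


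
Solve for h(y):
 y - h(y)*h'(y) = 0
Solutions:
 h(y) = -sqrt(C1 + y^2)
 h(y) = sqrt(C1 + y^2)


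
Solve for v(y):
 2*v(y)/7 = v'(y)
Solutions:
 v(y) = C1*exp(2*y/7)


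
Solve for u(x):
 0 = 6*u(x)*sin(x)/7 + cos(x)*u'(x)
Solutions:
 u(x) = C1*cos(x)^(6/7)


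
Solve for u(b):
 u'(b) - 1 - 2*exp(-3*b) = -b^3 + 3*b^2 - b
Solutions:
 u(b) = C1 - b^4/4 + b^3 - b^2/2 + b - 2*exp(-3*b)/3


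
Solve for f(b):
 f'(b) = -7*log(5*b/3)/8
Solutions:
 f(b) = C1 - 7*b*log(b)/8 - 7*b*log(5)/8 + 7*b/8 + 7*b*log(3)/8


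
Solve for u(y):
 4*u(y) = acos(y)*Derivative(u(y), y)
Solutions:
 u(y) = C1*exp(4*Integral(1/acos(y), y))


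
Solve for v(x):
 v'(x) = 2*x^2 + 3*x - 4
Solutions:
 v(x) = C1 + 2*x^3/3 + 3*x^2/2 - 4*x


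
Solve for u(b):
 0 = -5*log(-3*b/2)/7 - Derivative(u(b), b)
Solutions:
 u(b) = C1 - 5*b*log(-b)/7 + 5*b*(-log(3) + log(2) + 1)/7


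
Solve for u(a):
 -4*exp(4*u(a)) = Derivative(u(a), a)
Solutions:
 u(a) = log(-I*(1/(C1 + 16*a))^(1/4))
 u(a) = log(I*(1/(C1 + 16*a))^(1/4))
 u(a) = log(-(1/(C1 + 16*a))^(1/4))
 u(a) = log(1/(C1 + 16*a))/4


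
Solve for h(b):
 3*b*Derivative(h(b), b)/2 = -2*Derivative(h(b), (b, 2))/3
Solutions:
 h(b) = C1 + C2*erf(3*sqrt(2)*b/4)


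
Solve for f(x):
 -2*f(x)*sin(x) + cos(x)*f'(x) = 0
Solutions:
 f(x) = C1/cos(x)^2


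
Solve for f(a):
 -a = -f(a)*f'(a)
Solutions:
 f(a) = -sqrt(C1 + a^2)
 f(a) = sqrt(C1 + a^2)


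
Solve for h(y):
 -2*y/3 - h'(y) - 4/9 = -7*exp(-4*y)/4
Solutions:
 h(y) = C1 - y^2/3 - 4*y/9 - 7*exp(-4*y)/16


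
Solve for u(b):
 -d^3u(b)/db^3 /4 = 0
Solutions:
 u(b) = C1 + C2*b + C3*b^2


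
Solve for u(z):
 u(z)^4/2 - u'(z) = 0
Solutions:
 u(z) = 2^(1/3)*(-1/(C1 + 3*z))^(1/3)
 u(z) = 2^(1/3)*(-1/(C1 + z))^(1/3)*(-3^(2/3) - 3*3^(1/6)*I)/6
 u(z) = 2^(1/3)*(-1/(C1 + z))^(1/3)*(-3^(2/3) + 3*3^(1/6)*I)/6


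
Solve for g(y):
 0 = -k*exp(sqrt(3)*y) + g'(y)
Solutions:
 g(y) = C1 + sqrt(3)*k*exp(sqrt(3)*y)/3


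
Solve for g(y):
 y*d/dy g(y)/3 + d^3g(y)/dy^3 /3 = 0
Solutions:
 g(y) = C1 + Integral(C2*airyai(-y) + C3*airybi(-y), y)


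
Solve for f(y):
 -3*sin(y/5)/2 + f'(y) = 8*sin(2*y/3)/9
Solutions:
 f(y) = C1 - 15*cos(y/5)/2 - 4*cos(2*y/3)/3


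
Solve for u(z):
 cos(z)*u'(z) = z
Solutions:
 u(z) = C1 + Integral(z/cos(z), z)


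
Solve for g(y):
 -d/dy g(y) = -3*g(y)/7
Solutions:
 g(y) = C1*exp(3*y/7)


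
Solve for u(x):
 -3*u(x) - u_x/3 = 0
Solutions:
 u(x) = C1*exp(-9*x)


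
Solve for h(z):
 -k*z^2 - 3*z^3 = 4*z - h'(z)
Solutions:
 h(z) = C1 + k*z^3/3 + 3*z^4/4 + 2*z^2


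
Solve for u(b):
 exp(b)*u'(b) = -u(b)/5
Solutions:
 u(b) = C1*exp(exp(-b)/5)


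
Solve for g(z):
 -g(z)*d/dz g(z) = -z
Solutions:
 g(z) = -sqrt(C1 + z^2)
 g(z) = sqrt(C1 + z^2)


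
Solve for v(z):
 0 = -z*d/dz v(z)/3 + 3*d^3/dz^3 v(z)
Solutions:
 v(z) = C1 + Integral(C2*airyai(3^(1/3)*z/3) + C3*airybi(3^(1/3)*z/3), z)


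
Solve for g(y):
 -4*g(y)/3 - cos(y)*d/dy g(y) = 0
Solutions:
 g(y) = C1*(sin(y) - 1)^(2/3)/(sin(y) + 1)^(2/3)


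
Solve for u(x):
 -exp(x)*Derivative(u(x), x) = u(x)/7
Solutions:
 u(x) = C1*exp(exp(-x)/7)


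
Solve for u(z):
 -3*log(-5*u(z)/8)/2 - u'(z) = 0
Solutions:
 2*Integral(1/(log(-_y) - 3*log(2) + log(5)), (_y, u(z)))/3 = C1 - z


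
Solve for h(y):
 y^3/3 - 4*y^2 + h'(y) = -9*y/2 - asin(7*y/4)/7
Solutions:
 h(y) = C1 - y^4/12 + 4*y^3/3 - 9*y^2/4 - y*asin(7*y/4)/7 - sqrt(16 - 49*y^2)/49


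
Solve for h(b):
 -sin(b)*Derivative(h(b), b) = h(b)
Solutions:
 h(b) = C1*sqrt(cos(b) + 1)/sqrt(cos(b) - 1)


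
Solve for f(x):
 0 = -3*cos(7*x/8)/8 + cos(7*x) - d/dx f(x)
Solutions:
 f(x) = C1 - 3*sin(7*x/8)/7 + sin(7*x)/7


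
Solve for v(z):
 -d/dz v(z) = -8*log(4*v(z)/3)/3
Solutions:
 -3*Integral(1/(log(_y) - log(3) + 2*log(2)), (_y, v(z)))/8 = C1 - z


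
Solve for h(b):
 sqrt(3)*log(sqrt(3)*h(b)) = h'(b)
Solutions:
 -2*sqrt(3)*Integral(1/(2*log(_y) + log(3)), (_y, h(b)))/3 = C1 - b


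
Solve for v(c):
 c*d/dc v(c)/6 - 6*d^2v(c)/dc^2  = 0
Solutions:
 v(c) = C1 + C2*erfi(sqrt(2)*c/12)


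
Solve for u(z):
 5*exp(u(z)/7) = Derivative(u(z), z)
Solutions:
 u(z) = 7*log(-1/(C1 + 5*z)) + 7*log(7)


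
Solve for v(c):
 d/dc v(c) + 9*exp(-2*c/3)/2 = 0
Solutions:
 v(c) = C1 + 27*exp(-2*c/3)/4


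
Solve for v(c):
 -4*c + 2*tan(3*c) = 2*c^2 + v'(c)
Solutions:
 v(c) = C1 - 2*c^3/3 - 2*c^2 - 2*log(cos(3*c))/3


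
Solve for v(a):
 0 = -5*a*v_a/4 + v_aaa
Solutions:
 v(a) = C1 + Integral(C2*airyai(10^(1/3)*a/2) + C3*airybi(10^(1/3)*a/2), a)


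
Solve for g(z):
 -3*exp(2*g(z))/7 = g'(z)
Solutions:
 g(z) = log(-sqrt(1/(C1 + 3*z))) - log(2) + log(14)/2
 g(z) = log(1/(C1 + 3*z))/2 - log(2) + log(14)/2


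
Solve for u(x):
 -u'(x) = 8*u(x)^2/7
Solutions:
 u(x) = 7/(C1 + 8*x)


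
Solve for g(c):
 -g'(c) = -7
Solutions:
 g(c) = C1 + 7*c


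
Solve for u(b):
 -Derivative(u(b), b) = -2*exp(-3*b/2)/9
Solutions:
 u(b) = C1 - 4*exp(-3*b/2)/27


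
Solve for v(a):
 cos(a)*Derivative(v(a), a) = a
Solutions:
 v(a) = C1 + Integral(a/cos(a), a)


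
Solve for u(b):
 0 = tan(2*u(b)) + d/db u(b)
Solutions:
 u(b) = -asin(C1*exp(-2*b))/2 + pi/2
 u(b) = asin(C1*exp(-2*b))/2


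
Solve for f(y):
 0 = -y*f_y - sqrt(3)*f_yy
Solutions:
 f(y) = C1 + C2*erf(sqrt(2)*3^(3/4)*y/6)


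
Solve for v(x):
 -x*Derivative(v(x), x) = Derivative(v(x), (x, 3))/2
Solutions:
 v(x) = C1 + Integral(C2*airyai(-2^(1/3)*x) + C3*airybi(-2^(1/3)*x), x)


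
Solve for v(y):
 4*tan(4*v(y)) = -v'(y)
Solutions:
 v(y) = -asin(C1*exp(-16*y))/4 + pi/4
 v(y) = asin(C1*exp(-16*y))/4


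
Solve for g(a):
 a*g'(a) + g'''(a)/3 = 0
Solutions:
 g(a) = C1 + Integral(C2*airyai(-3^(1/3)*a) + C3*airybi(-3^(1/3)*a), a)


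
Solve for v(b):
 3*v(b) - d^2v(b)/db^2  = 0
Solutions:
 v(b) = C1*exp(-sqrt(3)*b) + C2*exp(sqrt(3)*b)


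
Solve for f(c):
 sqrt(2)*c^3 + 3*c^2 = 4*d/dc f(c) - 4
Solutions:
 f(c) = C1 + sqrt(2)*c^4/16 + c^3/4 + c


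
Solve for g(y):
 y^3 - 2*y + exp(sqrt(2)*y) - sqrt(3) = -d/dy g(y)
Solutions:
 g(y) = C1 - y^4/4 + y^2 + sqrt(3)*y - sqrt(2)*exp(sqrt(2)*y)/2


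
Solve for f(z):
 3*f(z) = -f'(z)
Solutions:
 f(z) = C1*exp(-3*z)


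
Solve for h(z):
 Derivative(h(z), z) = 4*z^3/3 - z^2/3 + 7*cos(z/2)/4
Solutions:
 h(z) = C1 + z^4/3 - z^3/9 + 7*sin(z/2)/2


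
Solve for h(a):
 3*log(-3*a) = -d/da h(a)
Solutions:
 h(a) = C1 - 3*a*log(-a) + 3*a*(1 - log(3))


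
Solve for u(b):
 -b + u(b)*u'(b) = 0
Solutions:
 u(b) = -sqrt(C1 + b^2)
 u(b) = sqrt(C1 + b^2)


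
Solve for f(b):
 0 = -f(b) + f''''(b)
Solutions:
 f(b) = C1*exp(-b) + C2*exp(b) + C3*sin(b) + C4*cos(b)


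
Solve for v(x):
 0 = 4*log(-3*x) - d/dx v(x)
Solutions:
 v(x) = C1 + 4*x*log(-x) + 4*x*(-1 + log(3))


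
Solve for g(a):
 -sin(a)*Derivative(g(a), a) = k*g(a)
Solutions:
 g(a) = C1*exp(k*(-log(cos(a) - 1) + log(cos(a) + 1))/2)


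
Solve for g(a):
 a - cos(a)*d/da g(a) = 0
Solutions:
 g(a) = C1 + Integral(a/cos(a), a)


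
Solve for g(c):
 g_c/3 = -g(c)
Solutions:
 g(c) = C1*exp(-3*c)


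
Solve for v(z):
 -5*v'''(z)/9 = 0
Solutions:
 v(z) = C1 + C2*z + C3*z^2


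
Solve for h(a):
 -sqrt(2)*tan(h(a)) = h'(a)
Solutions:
 h(a) = pi - asin(C1*exp(-sqrt(2)*a))
 h(a) = asin(C1*exp(-sqrt(2)*a))


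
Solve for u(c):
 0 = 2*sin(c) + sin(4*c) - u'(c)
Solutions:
 u(c) = C1 - 2*cos(c) - cos(4*c)/4


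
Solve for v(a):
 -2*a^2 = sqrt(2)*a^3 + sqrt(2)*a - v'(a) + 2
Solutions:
 v(a) = C1 + sqrt(2)*a^4/4 + 2*a^3/3 + sqrt(2)*a^2/2 + 2*a


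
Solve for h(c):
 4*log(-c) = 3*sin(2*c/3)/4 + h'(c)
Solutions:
 h(c) = C1 + 4*c*log(-c) - 4*c + 9*cos(2*c/3)/8


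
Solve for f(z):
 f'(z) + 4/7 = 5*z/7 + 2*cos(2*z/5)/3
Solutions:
 f(z) = C1 + 5*z^2/14 - 4*z/7 + 5*sin(2*z/5)/3


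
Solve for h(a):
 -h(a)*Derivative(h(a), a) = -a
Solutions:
 h(a) = -sqrt(C1 + a^2)
 h(a) = sqrt(C1 + a^2)


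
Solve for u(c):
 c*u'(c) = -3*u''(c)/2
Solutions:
 u(c) = C1 + C2*erf(sqrt(3)*c/3)


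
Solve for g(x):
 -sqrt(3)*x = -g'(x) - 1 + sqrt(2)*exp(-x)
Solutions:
 g(x) = C1 + sqrt(3)*x^2/2 - x - sqrt(2)*exp(-x)


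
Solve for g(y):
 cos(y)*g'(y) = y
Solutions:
 g(y) = C1 + Integral(y/cos(y), y)


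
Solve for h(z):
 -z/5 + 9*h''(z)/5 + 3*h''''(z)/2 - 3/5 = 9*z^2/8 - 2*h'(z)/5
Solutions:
 h(z) = C1 + C2*exp(z*(-3*12^(1/3)*5^(2/3)/(5 + sqrt(115))^(1/3) + 90^(1/3)*(5 + sqrt(115))^(1/3))/30)*sin(10^(1/3)*3^(1/6)*z*(10^(1/3)*3^(2/3)/(5 + sqrt(115))^(1/3) + (5 + sqrt(115))^(1/3))/10) + C3*exp(z*(-3*12^(1/3)*5^(2/3)/(5 + sqrt(115))^(1/3) + 90^(1/3)*(5 + sqrt(115))^(1/3))/30)*cos(10^(1/3)*3^(1/6)*z*(10^(1/3)*3^(2/3)/(5 + sqrt(115))^(1/3) + (5 + sqrt(115))^(1/3))/10) + C4*exp(-z*(-3*12^(1/3)*5^(2/3)/(5 + sqrt(115))^(1/3) + 90^(1/3)*(5 + sqrt(115))^(1/3))/15) + 15*z^3/16 - 397*z^2/32 + 3621*z/32


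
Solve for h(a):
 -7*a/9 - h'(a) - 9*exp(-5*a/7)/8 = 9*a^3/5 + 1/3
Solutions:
 h(a) = C1 - 9*a^4/20 - 7*a^2/18 - a/3 + 63*exp(-5*a/7)/40


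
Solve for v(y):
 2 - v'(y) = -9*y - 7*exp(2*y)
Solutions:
 v(y) = C1 + 9*y^2/2 + 2*y + 7*exp(2*y)/2


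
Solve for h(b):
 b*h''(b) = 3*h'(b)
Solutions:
 h(b) = C1 + C2*b^4


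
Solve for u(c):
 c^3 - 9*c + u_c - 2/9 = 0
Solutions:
 u(c) = C1 - c^4/4 + 9*c^2/2 + 2*c/9


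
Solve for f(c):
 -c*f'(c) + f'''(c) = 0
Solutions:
 f(c) = C1 + Integral(C2*airyai(c) + C3*airybi(c), c)


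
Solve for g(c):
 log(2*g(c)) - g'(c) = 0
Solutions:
 -Integral(1/(log(_y) + log(2)), (_y, g(c))) = C1 - c


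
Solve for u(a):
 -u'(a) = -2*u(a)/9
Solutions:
 u(a) = C1*exp(2*a/9)


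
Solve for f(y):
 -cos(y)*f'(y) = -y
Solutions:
 f(y) = C1 + Integral(y/cos(y), y)


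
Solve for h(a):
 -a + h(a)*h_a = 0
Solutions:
 h(a) = -sqrt(C1 + a^2)
 h(a) = sqrt(C1 + a^2)


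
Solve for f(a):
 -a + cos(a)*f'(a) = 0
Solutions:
 f(a) = C1 + Integral(a/cos(a), a)


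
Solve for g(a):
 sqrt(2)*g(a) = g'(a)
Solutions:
 g(a) = C1*exp(sqrt(2)*a)


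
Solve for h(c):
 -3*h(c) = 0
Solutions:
 h(c) = 0


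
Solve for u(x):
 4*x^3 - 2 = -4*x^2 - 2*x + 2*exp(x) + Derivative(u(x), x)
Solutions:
 u(x) = C1 + x^4 + 4*x^3/3 + x^2 - 2*x - 2*exp(x)


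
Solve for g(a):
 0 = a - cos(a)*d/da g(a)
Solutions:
 g(a) = C1 + Integral(a/cos(a), a)


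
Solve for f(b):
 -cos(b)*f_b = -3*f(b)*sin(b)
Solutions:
 f(b) = C1/cos(b)^3


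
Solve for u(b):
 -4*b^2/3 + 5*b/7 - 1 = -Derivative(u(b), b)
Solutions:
 u(b) = C1 + 4*b^3/9 - 5*b^2/14 + b


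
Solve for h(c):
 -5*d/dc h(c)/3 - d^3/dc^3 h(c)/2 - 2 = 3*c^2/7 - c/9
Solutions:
 h(c) = C1 + C2*sin(sqrt(30)*c/3) + C3*cos(sqrt(30)*c/3) - 3*c^3/35 + c^2/30 - 183*c/175


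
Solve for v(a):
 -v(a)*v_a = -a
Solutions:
 v(a) = -sqrt(C1 + a^2)
 v(a) = sqrt(C1 + a^2)


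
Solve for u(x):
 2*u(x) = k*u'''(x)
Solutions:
 u(x) = C1*exp(2^(1/3)*x*(1/k)^(1/3)) + C2*exp(2^(1/3)*x*(-1 + sqrt(3)*I)*(1/k)^(1/3)/2) + C3*exp(-2^(1/3)*x*(1 + sqrt(3)*I)*(1/k)^(1/3)/2)


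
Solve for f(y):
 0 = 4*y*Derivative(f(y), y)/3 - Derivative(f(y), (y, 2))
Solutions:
 f(y) = C1 + C2*erfi(sqrt(6)*y/3)


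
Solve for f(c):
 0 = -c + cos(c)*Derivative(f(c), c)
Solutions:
 f(c) = C1 + Integral(c/cos(c), c)


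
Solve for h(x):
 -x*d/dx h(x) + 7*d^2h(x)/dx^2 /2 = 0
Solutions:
 h(x) = C1 + C2*erfi(sqrt(7)*x/7)


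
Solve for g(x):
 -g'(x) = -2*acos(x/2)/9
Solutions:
 g(x) = C1 + 2*x*acos(x/2)/9 - 2*sqrt(4 - x^2)/9


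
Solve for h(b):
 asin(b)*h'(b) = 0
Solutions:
 h(b) = C1


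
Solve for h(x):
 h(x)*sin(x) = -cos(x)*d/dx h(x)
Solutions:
 h(x) = C1*cos(x)


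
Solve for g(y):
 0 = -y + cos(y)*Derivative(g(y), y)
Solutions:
 g(y) = C1 + Integral(y/cos(y), y)


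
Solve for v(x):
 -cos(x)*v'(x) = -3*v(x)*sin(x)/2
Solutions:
 v(x) = C1/cos(x)^(3/2)


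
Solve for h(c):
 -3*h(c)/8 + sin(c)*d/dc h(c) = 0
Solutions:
 h(c) = C1*(cos(c) - 1)^(3/16)/(cos(c) + 1)^(3/16)


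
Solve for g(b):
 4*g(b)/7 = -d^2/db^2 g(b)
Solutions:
 g(b) = C1*sin(2*sqrt(7)*b/7) + C2*cos(2*sqrt(7)*b/7)


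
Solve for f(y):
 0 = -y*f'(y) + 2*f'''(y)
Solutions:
 f(y) = C1 + Integral(C2*airyai(2^(2/3)*y/2) + C3*airybi(2^(2/3)*y/2), y)


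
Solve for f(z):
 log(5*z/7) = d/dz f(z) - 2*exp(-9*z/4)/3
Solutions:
 f(z) = C1 + z*log(z) + z*(-log(7) - 1 + log(5)) - 8*exp(-9*z/4)/27


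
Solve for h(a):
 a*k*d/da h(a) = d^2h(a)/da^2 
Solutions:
 h(a) = Piecewise((-sqrt(2)*sqrt(pi)*C1*erf(sqrt(2)*a*sqrt(-k)/2)/(2*sqrt(-k)) - C2, (k > 0) | (k < 0)), (-C1*a - C2, True))


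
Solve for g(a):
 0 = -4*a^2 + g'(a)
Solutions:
 g(a) = C1 + 4*a^3/3


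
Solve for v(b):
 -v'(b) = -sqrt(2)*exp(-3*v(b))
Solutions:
 v(b) = log(C1 + 3*sqrt(2)*b)/3
 v(b) = log((-3^(1/3) - 3^(5/6)*I)*(C1 + sqrt(2)*b)^(1/3)/2)
 v(b) = log((-3^(1/3) + 3^(5/6)*I)*(C1 + sqrt(2)*b)^(1/3)/2)


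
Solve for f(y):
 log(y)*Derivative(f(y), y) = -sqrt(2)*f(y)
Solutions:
 f(y) = C1*exp(-sqrt(2)*li(y))


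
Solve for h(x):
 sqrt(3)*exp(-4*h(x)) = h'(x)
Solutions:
 h(x) = log(-I*(C1 + 4*sqrt(3)*x)^(1/4))
 h(x) = log(I*(C1 + 4*sqrt(3)*x)^(1/4))
 h(x) = log(-(C1 + 4*sqrt(3)*x)^(1/4))
 h(x) = log(C1 + 4*sqrt(3)*x)/4


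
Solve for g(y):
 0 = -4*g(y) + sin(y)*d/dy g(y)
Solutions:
 g(y) = C1*(cos(y)^2 - 2*cos(y) + 1)/(cos(y)^2 + 2*cos(y) + 1)


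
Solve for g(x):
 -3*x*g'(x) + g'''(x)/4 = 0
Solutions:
 g(x) = C1 + Integral(C2*airyai(12^(1/3)*x) + C3*airybi(12^(1/3)*x), x)


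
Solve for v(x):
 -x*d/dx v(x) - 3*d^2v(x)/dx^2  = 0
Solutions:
 v(x) = C1 + C2*erf(sqrt(6)*x/6)


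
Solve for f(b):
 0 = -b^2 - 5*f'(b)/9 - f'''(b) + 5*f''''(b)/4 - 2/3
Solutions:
 f(b) = C1 + C2*exp(b*(-2^(1/3)*(5*sqrt(6585) + 407)^(1/3) - 8*2^(2/3)/(5*sqrt(6585) + 407)^(1/3) + 8)/30)*sin(2^(1/3)*sqrt(3)*b*(-(5*sqrt(6585) + 407)^(1/3) + 8*2^(1/3)/(5*sqrt(6585) + 407)^(1/3))/30) + C3*exp(b*(-2^(1/3)*(5*sqrt(6585) + 407)^(1/3) - 8*2^(2/3)/(5*sqrt(6585) + 407)^(1/3) + 8)/30)*cos(2^(1/3)*sqrt(3)*b*(-(5*sqrt(6585) + 407)^(1/3) + 8*2^(1/3)/(5*sqrt(6585) + 407)^(1/3))/30) + C4*exp(b*(8*2^(2/3)/(5*sqrt(6585) + 407)^(1/3) + 4 + 2^(1/3)*(5*sqrt(6585) + 407)^(1/3))/15) - 3*b^3/5 + 132*b/25


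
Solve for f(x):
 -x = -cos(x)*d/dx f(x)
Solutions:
 f(x) = C1 + Integral(x/cos(x), x)


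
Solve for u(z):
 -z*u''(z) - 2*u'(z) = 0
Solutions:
 u(z) = C1 + C2/z


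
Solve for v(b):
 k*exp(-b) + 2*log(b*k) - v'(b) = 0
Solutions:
 v(b) = C1 + 2*b*log(b*k) - 2*b - k*exp(-b)


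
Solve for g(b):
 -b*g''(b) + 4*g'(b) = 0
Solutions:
 g(b) = C1 + C2*b^5


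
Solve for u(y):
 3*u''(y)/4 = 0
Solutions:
 u(y) = C1 + C2*y


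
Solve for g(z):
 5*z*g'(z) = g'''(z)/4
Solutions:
 g(z) = C1 + Integral(C2*airyai(20^(1/3)*z) + C3*airybi(20^(1/3)*z), z)


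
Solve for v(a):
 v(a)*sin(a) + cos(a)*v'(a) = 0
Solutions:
 v(a) = C1*cos(a)


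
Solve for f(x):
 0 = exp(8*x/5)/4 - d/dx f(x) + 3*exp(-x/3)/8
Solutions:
 f(x) = C1 + 5*exp(8*x/5)/32 - 9*exp(-x/3)/8


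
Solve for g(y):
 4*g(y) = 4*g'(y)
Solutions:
 g(y) = C1*exp(y)


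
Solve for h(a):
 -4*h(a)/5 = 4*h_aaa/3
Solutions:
 h(a) = C3*exp(-3^(1/3)*5^(2/3)*a/5) + (C1*sin(3^(5/6)*5^(2/3)*a/10) + C2*cos(3^(5/6)*5^(2/3)*a/10))*exp(3^(1/3)*5^(2/3)*a/10)


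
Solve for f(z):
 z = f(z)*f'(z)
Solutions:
 f(z) = -sqrt(C1 + z^2)
 f(z) = sqrt(C1 + z^2)


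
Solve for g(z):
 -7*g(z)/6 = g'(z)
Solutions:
 g(z) = C1*exp(-7*z/6)


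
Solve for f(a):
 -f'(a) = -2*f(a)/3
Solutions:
 f(a) = C1*exp(2*a/3)


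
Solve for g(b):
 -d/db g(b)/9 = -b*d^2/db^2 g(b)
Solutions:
 g(b) = C1 + C2*b^(10/9)


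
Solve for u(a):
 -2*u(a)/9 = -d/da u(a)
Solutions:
 u(a) = C1*exp(2*a/9)


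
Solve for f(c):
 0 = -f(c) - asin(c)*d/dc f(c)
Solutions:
 f(c) = C1*exp(-Integral(1/asin(c), c))


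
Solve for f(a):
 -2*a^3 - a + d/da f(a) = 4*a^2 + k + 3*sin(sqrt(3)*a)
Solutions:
 f(a) = C1 + a^4/2 + 4*a^3/3 + a^2/2 + a*k - sqrt(3)*cos(sqrt(3)*a)


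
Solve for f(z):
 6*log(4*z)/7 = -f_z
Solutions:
 f(z) = C1 - 6*z*log(z)/7 - 12*z*log(2)/7 + 6*z/7


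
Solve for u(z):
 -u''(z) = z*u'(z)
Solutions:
 u(z) = C1 + C2*erf(sqrt(2)*z/2)


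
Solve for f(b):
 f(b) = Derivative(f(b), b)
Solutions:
 f(b) = C1*exp(b)


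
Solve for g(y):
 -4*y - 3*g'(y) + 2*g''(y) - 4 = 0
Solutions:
 g(y) = C1 + C2*exp(3*y/2) - 2*y^2/3 - 20*y/9


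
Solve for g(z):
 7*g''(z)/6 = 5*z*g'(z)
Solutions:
 g(z) = C1 + C2*erfi(sqrt(105)*z/7)


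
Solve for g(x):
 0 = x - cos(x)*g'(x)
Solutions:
 g(x) = C1 + Integral(x/cos(x), x)


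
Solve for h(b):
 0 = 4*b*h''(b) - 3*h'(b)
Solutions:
 h(b) = C1 + C2*b^(7/4)


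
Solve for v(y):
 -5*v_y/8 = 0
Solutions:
 v(y) = C1


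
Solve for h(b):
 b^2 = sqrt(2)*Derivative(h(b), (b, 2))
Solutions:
 h(b) = C1 + C2*b + sqrt(2)*b^4/24


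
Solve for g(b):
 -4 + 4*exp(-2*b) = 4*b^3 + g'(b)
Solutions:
 g(b) = C1 - b^4 - 4*b - 2*exp(-2*b)


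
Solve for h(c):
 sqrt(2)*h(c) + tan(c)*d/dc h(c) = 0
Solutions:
 h(c) = C1/sin(c)^(sqrt(2))


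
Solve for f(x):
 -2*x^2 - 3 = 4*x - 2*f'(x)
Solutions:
 f(x) = C1 + x^3/3 + x^2 + 3*x/2


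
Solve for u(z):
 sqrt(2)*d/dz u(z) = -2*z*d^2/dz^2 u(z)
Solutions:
 u(z) = C1 + C2*z^(1 - sqrt(2)/2)


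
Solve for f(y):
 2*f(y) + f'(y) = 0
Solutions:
 f(y) = C1*exp(-2*y)


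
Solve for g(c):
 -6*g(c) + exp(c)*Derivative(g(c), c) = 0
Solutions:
 g(c) = C1*exp(-6*exp(-c))


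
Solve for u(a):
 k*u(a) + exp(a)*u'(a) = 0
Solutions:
 u(a) = C1*exp(k*exp(-a))


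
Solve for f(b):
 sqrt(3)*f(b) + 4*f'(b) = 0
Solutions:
 f(b) = C1*exp(-sqrt(3)*b/4)


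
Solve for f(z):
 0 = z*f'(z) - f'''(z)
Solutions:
 f(z) = C1 + Integral(C2*airyai(z) + C3*airybi(z), z)


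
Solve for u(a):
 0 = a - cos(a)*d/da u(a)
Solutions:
 u(a) = C1 + Integral(a/cos(a), a)


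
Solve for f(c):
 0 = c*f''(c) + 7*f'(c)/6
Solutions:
 f(c) = C1 + C2/c^(1/6)


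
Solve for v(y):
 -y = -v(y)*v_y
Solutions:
 v(y) = -sqrt(C1 + y^2)
 v(y) = sqrt(C1 + y^2)


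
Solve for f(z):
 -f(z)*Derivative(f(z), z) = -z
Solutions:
 f(z) = -sqrt(C1 + z^2)
 f(z) = sqrt(C1 + z^2)


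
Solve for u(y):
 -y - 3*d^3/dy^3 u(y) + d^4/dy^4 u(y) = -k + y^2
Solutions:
 u(y) = C1 + C2*y + C3*y^2 + C4*exp(3*y) - y^5/180 - 5*y^4/216 + y^3*(9*k - 5)/162


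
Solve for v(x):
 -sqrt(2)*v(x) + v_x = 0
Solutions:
 v(x) = C1*exp(sqrt(2)*x)


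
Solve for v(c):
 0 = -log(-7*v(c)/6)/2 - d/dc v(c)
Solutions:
 2*Integral(1/(log(-_y) - log(6) + log(7)), (_y, v(c))) = C1 - c


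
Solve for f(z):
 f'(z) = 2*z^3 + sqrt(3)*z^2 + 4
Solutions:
 f(z) = C1 + z^4/2 + sqrt(3)*z^3/3 + 4*z


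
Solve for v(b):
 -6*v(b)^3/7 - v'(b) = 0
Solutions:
 v(b) = -sqrt(14)*sqrt(-1/(C1 - 6*b))/2
 v(b) = sqrt(14)*sqrt(-1/(C1 - 6*b))/2


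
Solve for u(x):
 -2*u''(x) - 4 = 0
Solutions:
 u(x) = C1 + C2*x - x^2


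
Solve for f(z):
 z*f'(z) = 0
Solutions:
 f(z) = C1


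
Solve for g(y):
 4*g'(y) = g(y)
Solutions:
 g(y) = C1*exp(y/4)


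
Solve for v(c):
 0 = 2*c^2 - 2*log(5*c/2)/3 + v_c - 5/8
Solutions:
 v(c) = C1 - 2*c^3/3 + 2*c*log(c)/3 - 2*c*log(2)/3 - c/24 + 2*c*log(5)/3


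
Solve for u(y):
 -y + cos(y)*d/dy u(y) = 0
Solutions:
 u(y) = C1 + Integral(y/cos(y), y)


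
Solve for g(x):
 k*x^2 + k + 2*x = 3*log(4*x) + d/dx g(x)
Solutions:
 g(x) = C1 + k*x^3/3 + k*x + x^2 - 3*x*log(x) - x*log(64) + 3*x


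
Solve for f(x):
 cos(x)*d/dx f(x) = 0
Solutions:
 f(x) = C1


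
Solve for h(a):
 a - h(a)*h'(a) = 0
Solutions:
 h(a) = -sqrt(C1 + a^2)
 h(a) = sqrt(C1 + a^2)


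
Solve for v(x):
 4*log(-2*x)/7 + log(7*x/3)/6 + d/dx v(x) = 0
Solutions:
 v(x) = C1 - 31*x*log(x)/42 + x*(-24*log(2) - 7*log(7) + 7*log(3) + 31 - 24*I*pi)/42


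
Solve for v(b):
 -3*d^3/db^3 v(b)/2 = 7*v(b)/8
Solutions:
 v(b) = C3*exp(b*(-126^(1/3) + 3*14^(1/3)*3^(2/3))/24)*sin(14^(1/3)*3^(1/6)*b/4) + C4*exp(b*(-126^(1/3) + 3*14^(1/3)*3^(2/3))/24)*cos(14^(1/3)*3^(1/6)*b/4) + C5*exp(-b*(126^(1/3) + 3*14^(1/3)*3^(2/3))/24) + (C1*sin(14^(1/3)*3^(1/6)*b/4) + C2*cos(14^(1/3)*3^(1/6)*b/4))*exp(126^(1/3)*b/12)


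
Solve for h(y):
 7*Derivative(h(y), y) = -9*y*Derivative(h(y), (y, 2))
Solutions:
 h(y) = C1 + C2*y^(2/9)


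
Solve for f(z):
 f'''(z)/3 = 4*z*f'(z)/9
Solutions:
 f(z) = C1 + Integral(C2*airyai(6^(2/3)*z/3) + C3*airybi(6^(2/3)*z/3), z)


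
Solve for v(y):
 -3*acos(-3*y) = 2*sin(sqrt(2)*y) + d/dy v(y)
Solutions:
 v(y) = C1 - 3*y*acos(-3*y) - sqrt(1 - 9*y^2) + sqrt(2)*cos(sqrt(2)*y)


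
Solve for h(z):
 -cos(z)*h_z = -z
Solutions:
 h(z) = C1 + Integral(z/cos(z), z)


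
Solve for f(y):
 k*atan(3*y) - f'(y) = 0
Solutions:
 f(y) = C1 + k*(y*atan(3*y) - log(9*y^2 + 1)/6)


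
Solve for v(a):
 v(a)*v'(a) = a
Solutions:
 v(a) = -sqrt(C1 + a^2)
 v(a) = sqrt(C1 + a^2)


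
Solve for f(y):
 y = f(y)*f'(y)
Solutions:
 f(y) = -sqrt(C1 + y^2)
 f(y) = sqrt(C1 + y^2)


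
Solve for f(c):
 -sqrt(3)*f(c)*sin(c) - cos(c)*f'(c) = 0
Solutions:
 f(c) = C1*cos(c)^(sqrt(3))


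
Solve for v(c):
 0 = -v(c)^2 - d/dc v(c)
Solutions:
 v(c) = 1/(C1 + c)


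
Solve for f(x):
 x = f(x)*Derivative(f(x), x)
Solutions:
 f(x) = -sqrt(C1 + x^2)
 f(x) = sqrt(C1 + x^2)


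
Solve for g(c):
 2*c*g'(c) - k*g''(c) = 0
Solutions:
 g(c) = C1 + C2*erf(c*sqrt(-1/k))/sqrt(-1/k)


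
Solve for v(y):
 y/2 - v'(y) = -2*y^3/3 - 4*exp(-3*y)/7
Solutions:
 v(y) = C1 + y^4/6 + y^2/4 - 4*exp(-3*y)/21


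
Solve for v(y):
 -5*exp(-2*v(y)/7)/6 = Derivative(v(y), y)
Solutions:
 v(y) = 7*log(-sqrt(C1 - 5*y)) - 7*log(21)/2
 v(y) = 7*log(C1 - 5*y)/2 - 7*log(21)/2


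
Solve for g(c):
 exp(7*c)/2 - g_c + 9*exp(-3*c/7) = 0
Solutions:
 g(c) = C1 + exp(7*c)/14 - 21*exp(-3*c/7)


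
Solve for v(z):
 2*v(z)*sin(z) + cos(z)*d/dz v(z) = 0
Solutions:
 v(z) = C1*cos(z)^2


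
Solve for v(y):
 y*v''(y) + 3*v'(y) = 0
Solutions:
 v(y) = C1 + C2/y^2


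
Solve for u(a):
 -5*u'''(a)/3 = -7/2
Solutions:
 u(a) = C1 + C2*a + C3*a^2 + 7*a^3/20


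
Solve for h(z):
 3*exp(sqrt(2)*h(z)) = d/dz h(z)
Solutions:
 h(z) = sqrt(2)*(2*log(-1/(C1 + 3*z)) - log(2))/4


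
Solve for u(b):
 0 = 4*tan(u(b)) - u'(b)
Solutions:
 u(b) = pi - asin(C1*exp(4*b))
 u(b) = asin(C1*exp(4*b))


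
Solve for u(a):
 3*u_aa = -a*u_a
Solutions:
 u(a) = C1 + C2*erf(sqrt(6)*a/6)


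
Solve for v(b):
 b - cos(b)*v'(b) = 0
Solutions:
 v(b) = C1 + Integral(b/cos(b), b)


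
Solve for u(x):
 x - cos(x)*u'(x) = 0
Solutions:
 u(x) = C1 + Integral(x/cos(x), x)


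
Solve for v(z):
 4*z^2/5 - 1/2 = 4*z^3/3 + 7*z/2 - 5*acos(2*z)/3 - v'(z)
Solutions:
 v(z) = C1 + z^4/3 - 4*z^3/15 + 7*z^2/4 - 5*z*acos(2*z)/3 + z/2 + 5*sqrt(1 - 4*z^2)/6


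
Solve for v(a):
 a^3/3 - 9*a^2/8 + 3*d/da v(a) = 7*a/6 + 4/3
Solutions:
 v(a) = C1 - a^4/36 + a^3/8 + 7*a^2/36 + 4*a/9


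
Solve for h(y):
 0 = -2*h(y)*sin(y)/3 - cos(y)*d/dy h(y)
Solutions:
 h(y) = C1*cos(y)^(2/3)


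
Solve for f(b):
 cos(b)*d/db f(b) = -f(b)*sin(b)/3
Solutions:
 f(b) = C1*cos(b)^(1/3)


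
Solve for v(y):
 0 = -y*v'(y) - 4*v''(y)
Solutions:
 v(y) = C1 + C2*erf(sqrt(2)*y/4)


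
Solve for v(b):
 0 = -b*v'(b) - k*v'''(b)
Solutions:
 v(b) = C1 + Integral(C2*airyai(b*(-1/k)^(1/3)) + C3*airybi(b*(-1/k)^(1/3)), b)


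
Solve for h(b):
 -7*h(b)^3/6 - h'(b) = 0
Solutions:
 h(b) = -sqrt(3)*sqrt(-1/(C1 - 7*b))
 h(b) = sqrt(3)*sqrt(-1/(C1 - 7*b))


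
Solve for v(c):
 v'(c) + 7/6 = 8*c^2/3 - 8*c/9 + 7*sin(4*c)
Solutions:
 v(c) = C1 + 8*c^3/9 - 4*c^2/9 - 7*c/6 - 7*cos(4*c)/4


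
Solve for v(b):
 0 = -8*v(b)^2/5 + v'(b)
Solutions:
 v(b) = -5/(C1 + 8*b)


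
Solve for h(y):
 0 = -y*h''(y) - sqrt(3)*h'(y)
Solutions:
 h(y) = C1 + C2*y^(1 - sqrt(3))


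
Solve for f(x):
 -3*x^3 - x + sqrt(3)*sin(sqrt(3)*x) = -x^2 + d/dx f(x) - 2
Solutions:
 f(x) = C1 - 3*x^4/4 + x^3/3 - x^2/2 + 2*x - cos(sqrt(3)*x)


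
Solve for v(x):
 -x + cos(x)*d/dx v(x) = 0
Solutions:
 v(x) = C1 + Integral(x/cos(x), x)


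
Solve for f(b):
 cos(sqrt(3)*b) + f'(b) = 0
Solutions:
 f(b) = C1 - sqrt(3)*sin(sqrt(3)*b)/3


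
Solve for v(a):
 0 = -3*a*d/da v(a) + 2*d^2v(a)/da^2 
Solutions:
 v(a) = C1 + C2*erfi(sqrt(3)*a/2)


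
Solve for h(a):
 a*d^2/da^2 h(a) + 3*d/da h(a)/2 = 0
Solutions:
 h(a) = C1 + C2/sqrt(a)


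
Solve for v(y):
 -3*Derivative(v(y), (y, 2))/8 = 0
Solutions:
 v(y) = C1 + C2*y


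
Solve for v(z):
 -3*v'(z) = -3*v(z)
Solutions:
 v(z) = C1*exp(z)


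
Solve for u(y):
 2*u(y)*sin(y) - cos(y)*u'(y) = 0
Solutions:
 u(y) = C1/cos(y)^2
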